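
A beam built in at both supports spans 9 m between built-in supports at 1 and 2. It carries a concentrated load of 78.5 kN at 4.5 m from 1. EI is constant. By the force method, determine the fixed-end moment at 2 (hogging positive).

Take the two fixed-end moments M_1, M_2 as redundants; the released structure is the simple span 12.
Simple-span end rotations at 1 and 2 under the given loads:
  at 1: point load 78.5 at a = 4.5: Pab(L + b)/(6LEI) = 397.4/EI
  at 2: point load 78.5 at a = 4.5: Pab(L + a)/(6LEI) = 397.4/EI
  θ_10 = 397.4/EI,  θ_20 = 397.4/EI
Flexibility coefficients: a unit moment at one end gives L/(3EI) there and L/(6EI) at the far end, so f₁₁ = f₂₂ = 3/EI and f₁₂ = f₂₁ = 1.5/EI.
Compatibility — zero rotation at each built-in end:
  3 M_1 + 1.5 M_2 = 397.4
  1.5 M_1 + 3 M_2 = 397.4
Solving the pair gives M_1 = 88.31 kN·m and M_2 = 88.31 kN·m (hogging).

M_2 = 88.31 kN·m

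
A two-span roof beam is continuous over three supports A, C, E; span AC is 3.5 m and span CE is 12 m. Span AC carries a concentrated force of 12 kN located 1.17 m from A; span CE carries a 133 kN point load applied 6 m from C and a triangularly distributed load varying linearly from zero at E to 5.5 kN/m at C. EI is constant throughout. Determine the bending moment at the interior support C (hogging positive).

M_C = 274 kN·m

Insert a hinge at C; M_C is the redundant, and each span becomes simply supported.
Rotations at C on the released spans (each span's end-slope, ×1/EI):
  span AC: point load 12 at a = 1.17: Pab(L + a)/(6LEI) = 7.275/EI
  span CE: point load 133 at a = 6: Pab(L + b)/(6LEI) = 1197/EI
  span CE: triangular load, peak 5.5: w₀L³/(45EI) = 211.2/EI
  relative rotation θ_0 = (7.275 + 1408)/EI = 1415/EI
A unit hogging moment at C produces rotation L₁/(3EI) + L₂/(3EI) = 5.167/EI.
Compatibility: M_C·(L₁+L₂)/(3EI) = θ_0, giving M_C = 274 kN·m (hogging).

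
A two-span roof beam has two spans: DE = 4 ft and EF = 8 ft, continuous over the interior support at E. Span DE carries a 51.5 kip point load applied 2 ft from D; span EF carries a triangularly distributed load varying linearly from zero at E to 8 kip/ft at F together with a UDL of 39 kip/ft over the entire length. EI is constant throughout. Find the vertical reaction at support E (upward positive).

R_E = 282.7 kip

Release continuity at E by inserting a hinge; the redundant is the internal moment M_E. The primary structure is two simply-supported spans DE and EF.
Discontinuity in slope at E on the released structure — sum the simple-span end rotations:
  span DE: point load 51.5 at a = 2: Pab(L + a)/(6LEI) = 51.5/EI
  span EF: triangular load, peak 8: 7w₀L³/(360EI) = 79.64/EI
  span EF: UDL 39: wL³/(24EI) = 832/EI
  relative rotation θ_0 = (51.5 + 911.6)/EI = 963.1/EI
A unit hogging moment at E produces rotation L₁/(3EI) + L₂/(3EI) = 4/EI.
Compatibility: M_E·(L₁+L₂)/(3EI) = θ_0, giving M_E = 240.8 kip·ft (hogging).
Span DE, ΣM about D with M_E applied at E: R_E^{DE}·4 = 103 + 240.8, so R_E^{DE} = 85.95 kip and R_D = 51.5 − 85.95 = -34.45 kip.
Span EF, ΣM about F: R_E^{EF}·8 = 1333 + 240.8, so R_E^{EF} = 196.8 kip and R_F = 344 − 196.8 = 147.2 kip.
R_E = 85.95 + 196.8 = 282.7 kip.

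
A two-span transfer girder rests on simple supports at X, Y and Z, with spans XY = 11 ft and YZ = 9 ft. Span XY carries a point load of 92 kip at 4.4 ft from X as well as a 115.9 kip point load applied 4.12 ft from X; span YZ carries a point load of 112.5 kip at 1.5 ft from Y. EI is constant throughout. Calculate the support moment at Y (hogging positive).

Insert a hinge at Y; M_Y is the redundant, and each span becomes simply supported.
End slopes at the hinge Y, treating each span as simply supported:
  span XY: point load 92 at a = 4.4: Pab(L + a)/(6LEI) = 623.4/EI
  span XY: point load 115.9 at a = 4.12: Pab(L + a)/(6LEI) = 752.6/EI
  span YZ: point load 112.5 at a = 1.5: Pab(L + b)/(6LEI) = 386.7/EI
  relative rotation θ_0 = (1376 + 386.7)/EI = 1763/EI
A unit hogging moment at Y produces rotation L₁/(3EI) + L₂/(3EI) = 6.667/EI.
Compatibility: M_Y·(L₁+L₂)/(3EI) = θ_0, giving M_Y = 264.4 kip·ft (hogging).

M_Y = 264.4 kip·ft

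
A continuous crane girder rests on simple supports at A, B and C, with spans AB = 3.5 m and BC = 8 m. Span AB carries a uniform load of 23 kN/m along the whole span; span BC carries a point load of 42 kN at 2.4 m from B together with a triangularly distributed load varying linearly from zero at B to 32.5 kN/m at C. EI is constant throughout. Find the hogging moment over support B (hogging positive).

M_B = 136.8 kN·m

Insert a hinge at B; M_B is the redundant, and each span becomes simply supported.
Discontinuity in slope at B on the released structure — sum the simple-span end rotations:
  span AB: UDL 23: wL³/(24EI) = 41.09/EI
  span BC: point load 42 at a = 2.4: Pab(L + b)/(6LEI) = 159.9/EI
  span BC: triangular load, peak 32.5: 7w₀L³/(360EI) = 323.6/EI
  relative rotation θ_0 = (41.09 + 483.5)/EI = 524.6/EI
A unit hogging moment at B produces rotation L₁/(3EI) + L₂/(3EI) = 3.833/EI.
Compatibility: M_B·(L₁+L₂)/(3EI) = θ_0, giving M_B = 136.8 kN·m (hogging).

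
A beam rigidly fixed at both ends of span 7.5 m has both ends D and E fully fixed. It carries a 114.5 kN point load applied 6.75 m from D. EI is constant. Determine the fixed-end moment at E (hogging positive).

Take the two fixed-end moments M_D, M_E as redundants; the released structure is the simple span DE.
On the primary (simply-supported) span, the end slopes from the loading are:
  at D: point load 114.5 at a = 6.75: Pab(L + b)/(6LEI) = 106.3/EI
  at E: point load 114.5 at a = 6.75: Pab(L + a)/(6LEI) = 183.6/EI
  θ_D0 = 106.3/EI,  θ_E0 = 183.6/EI
Flexibility coefficients: a unit moment at one end gives L/(3EI) there and L/(6EI) at the far end, so f₁₁ = f₂₂ = 2.5/EI and f₁₂ = f₂₁ = 1.25/EI.
Compatibility — zero rotation at each built-in end:
  2.5 M_D + 1.25 M_E = 106.3
  1.25 M_D + 2.5 M_E = 183.6
Solving the pair gives M_D = 7.729 kN·m and M_E = 69.56 kN·m (hogging).

M_E = 69.56 kN·m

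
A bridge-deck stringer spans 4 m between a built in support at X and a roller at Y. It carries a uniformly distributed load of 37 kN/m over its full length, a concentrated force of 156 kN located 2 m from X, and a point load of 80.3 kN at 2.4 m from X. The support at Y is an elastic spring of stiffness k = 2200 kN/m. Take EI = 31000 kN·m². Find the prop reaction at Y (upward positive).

R_Y = 83.67 kN

Take the reaction at Y as the redundant and release it; the primary structure is a cantilever fixed at X.
Primary-structure tip deflection at Y by superposition:
  UDL 37: wL⁴/(8EI) = 1184/EI
  point load 156 at a = 2: Pa²(3L − a)/(6EI) = 1040/EI
  point load 80.3 at a = 2.4: Pa²(3L − a)/(6EI) = 740/EI
  δ_0 = 2964/EI
Tip deflection under a unit load at Y: L³/(3EI) = 21.33/EI.
With EI = 31000 kN·m²: δ_0 = 0.095614 m and δ_{YY} = 0.000688 m/kN.
Compatibility — the spring shortens by R_Y/k under the reaction it provides: δ_0 − R_Y·δ_{YY} = R_Y/k. With 1/k = 0.000455 m/kN, R_Y = δ_0 / (δ_{YY} + 1/k) = 0.095614 / (0.000688 + 0.000455) = 83.67 kN.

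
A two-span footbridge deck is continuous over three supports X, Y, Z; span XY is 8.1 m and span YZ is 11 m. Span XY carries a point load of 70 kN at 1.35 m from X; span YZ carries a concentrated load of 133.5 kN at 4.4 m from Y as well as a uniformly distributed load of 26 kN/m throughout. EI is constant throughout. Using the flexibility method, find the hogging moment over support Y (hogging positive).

Insert a hinge at Y; M_Y is the redundant, and each span becomes simply supported.
Discontinuity in slope at Y on the released structure — sum the simple-span end rotations:
  span XY: point load 70 at a = 1.35: Pab(L + a)/(6LEI) = 124/EI
  span YZ: point load 133.5 at a = 4.4: Pab(L + b)/(6LEI) = 1034/EI
  span YZ: UDL 26: wL³/(24EI) = 1442/EI
  relative rotation θ_0 = (124 + 2476)/EI = 2600/EI
A unit hogging moment at Y produces rotation L₁/(3EI) + L₂/(3EI) = 6.367/EI.
Compatibility: M_Y·(L₁+L₂)/(3EI) = θ_0, giving M_Y = 408.3 kN·m (hogging).

M_Y = 408.3 kN·m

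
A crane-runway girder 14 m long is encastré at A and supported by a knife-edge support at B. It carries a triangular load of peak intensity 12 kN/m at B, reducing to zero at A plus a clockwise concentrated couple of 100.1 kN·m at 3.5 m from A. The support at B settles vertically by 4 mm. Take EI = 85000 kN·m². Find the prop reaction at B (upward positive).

Choose R_B as the redundant. The primary structure is the cantilever fixed at A.
Deflection at B on the released cantilever, summing each load's contribution:
  triangular load, peak 12 at the free end: 11w₀L⁴/(120EI) = 42258/EI
  clockwise couple 100.1 at a = 3.5: M₀a(2L − a)/(2EI) = 4292/EI
  δ_0 = 46549/EI
Flexibility coefficient — unit upward force at B: δ_{BB} = L³/(3EI) = 914.7/EI.
With EI = 85000 kN·m²: δ_0 = 0.54764 m and δ_{BB} = 0.010761 m/kN.
Compatibility — the beam at B must follow the support down by 0.004 m: δ_0 − R_B·δ_{BB} = 0.004, so R_B = (0.54764 − 0.004)/0.010761 = 50.52 kN.

R_B = 50.52 kN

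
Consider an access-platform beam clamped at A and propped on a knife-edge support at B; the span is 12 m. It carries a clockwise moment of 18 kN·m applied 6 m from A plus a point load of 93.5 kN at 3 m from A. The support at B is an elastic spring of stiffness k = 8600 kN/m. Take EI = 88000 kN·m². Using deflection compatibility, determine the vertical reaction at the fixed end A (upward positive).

R_A = 83.95 kN

Remove the prop at B; the released (primary) structure is a cantilever built in at A.
Deflection at B on the released cantilever, summing each load's contribution:
  clockwise couple 18 at a = 6: M₀a(2L − a)/(2EI) = 972/EI
  point load 93.5 at a = 3: Pa²(3L − a)/(6EI) = 4628/EI
  δ_0 = 5600/EI
Tip deflection under a unit load at B: L³/(3EI) = 576/EI.
With EI = 88000 kN·m²: δ_0 = 0.063639 m and δ_{BB} = 0.006545 m/kN.
Compatibility — the spring shortens by R_B/k under the reaction it provides: δ_0 − R_B·δ_{BB} = R_B/k. With 1/k = 0.000116 m/kN, R_B = δ_0 / (δ_{BB} + 1/k) = 0.063639 / (0.006545 + 0.000116) = 9.553 kN.
Vertical equilibrium: R_A = ΣP − R_B = 93.5 − 9.553 = 83.95 kN.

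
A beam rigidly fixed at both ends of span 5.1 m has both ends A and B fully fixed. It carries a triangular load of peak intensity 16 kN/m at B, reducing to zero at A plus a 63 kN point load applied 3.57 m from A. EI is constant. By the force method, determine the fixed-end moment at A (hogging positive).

M_A = 34.11 kN·m

Release both end moments; the primary structure is a simply-supported span AB with redundants M_A and M_B.
On the primary (simply-supported) span, the end slopes from the loading are:
  at A: triangular load, peak 16: 7w₀L³/(360EI) = 41.27/EI
  at B: triangular load, peak 16: w₀L³/(45EI) = 47.16/EI
  at A: point load 63 at a = 3.57: Pab(L + b)/(6LEI) = 74.56/EI
  at B: point load 63 at a = 3.57: Pab(L + a)/(6LEI) = 97.5/EI
  θ_A0 = 115.8/EI,  θ_B0 = 144.7/EI
Flexibility coefficients: a unit moment at one end gives L/(3EI) there and L/(6EI) at the far end, so f₁₁ = f₂₂ = 1.7/EI and f₁₂ = f₂₁ = 0.85/EI.
Compatibility — zero rotation at each built-in end:
  1.7 M_A + 0.85 M_B = 115.8
  0.85 M_A + 1.7 M_B = 144.7
Solving the pair gives M_A = 34.11 kN·m and M_B = 68.04 kN·m (hogging).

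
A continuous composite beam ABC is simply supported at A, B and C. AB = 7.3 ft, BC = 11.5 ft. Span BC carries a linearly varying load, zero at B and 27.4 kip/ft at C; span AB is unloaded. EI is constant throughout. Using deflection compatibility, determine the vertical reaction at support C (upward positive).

Insert a hinge at B; M_B is the redundant, and each span becomes simply supported.
Rotations at B on the released spans (each span's end-slope, ×1/EI):
  span BC: triangular load, peak 27.4: 7w₀L³/(360EI) = 810.3/EI
  relative rotation θ_0 = (0 + 810.3)/EI = 810.3/EI
A unit hogging moment at B produces rotation L₁/(3EI) + L₂/(3EI) = 6.267/EI.
Slope continuity at B: θ_0 = M_B·6.267/EI, so M_B = 810.3/6.267 = 129.3 kip·ft (hogging).
Span BC, ΣM about C: R_B^{BC}·11.5 = 603.9 + 129.3, so R_B^{BC} = 63.76 kip and R_C = 157.6 − 63.76 = 93.79 kip.

R_C = 93.79 kip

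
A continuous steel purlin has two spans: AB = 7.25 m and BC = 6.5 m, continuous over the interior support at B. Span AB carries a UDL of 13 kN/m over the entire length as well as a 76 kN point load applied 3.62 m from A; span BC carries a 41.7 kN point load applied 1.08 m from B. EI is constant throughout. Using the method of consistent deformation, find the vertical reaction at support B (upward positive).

R_B = 153.6 kN

Release continuity at B by inserting a hinge; the redundant is the internal moment M_B. The primary structure is two simply-supported spans AB and BC.
Rotations at B on the released spans (each span's end-slope, ×1/EI):
  span AB: UDL 13: wL³/(24EI) = 206.4/EI
  span AB: point load 76 at a = 3.62: Pab(L + a)/(6LEI) = 249.6/EI
  span BC: point load 41.7 at a = 1.08: Pab(L + b)/(6LEI) = 74.61/EI
  relative rotation θ_0 = (456 + 74.61)/EI = 530.6/EI
A unit hogging moment at B produces rotation L₁/(3EI) + L₂/(3EI) = 4.583/EI.
Compatibility: M_B·(L₁+L₂)/(3EI) = θ_0, giving M_B = 115.8 kN·m (hogging).
Span AB, ΣM about A with M_B applied at B: R_B^{AB}·7.25 = 616.8 + 115.8, so R_B^{AB} = 101 kN and R_A = 170.2 − 101 = 69.21 kN.
Span BC, ΣM about C: R_B^{BC}·6.5 = 226 + 115.8, so R_B^{BC} = 52.58 kN and R_C = 41.7 − 52.58 = -10.88 kN.
R_B = 101 + 52.58 = 153.6 kN.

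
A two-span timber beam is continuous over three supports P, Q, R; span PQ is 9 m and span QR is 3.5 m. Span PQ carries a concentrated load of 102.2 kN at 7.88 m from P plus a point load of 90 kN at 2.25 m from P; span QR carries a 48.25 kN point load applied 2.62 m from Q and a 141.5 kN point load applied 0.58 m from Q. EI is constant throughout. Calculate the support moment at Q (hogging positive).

Take M_Q as the redundant. Released structure: two simple spans PQ and QR with a hinge at Q.
Rotations at Q on the released spans (each span's end-slope, ×1/EI):
  span PQ: point load 102.2 at a = 7.88: Pab(L + a)/(6LEI) = 282/EI
  span PQ: point load 90 at a = 2.25: Pab(L + a)/(6LEI) = 284.8/EI
  span QR: point load 48.25 at a = 2.62: Pab(L + b)/(6LEI) = 23.2/EI
  span QR: point load 141.5 at a = 0.58: Pab(L + b)/(6LEI) = 73.26/EI
  relative rotation θ_0 = (566.7 + 96.47)/EI = 663.2/EI
A unit hogging moment at Q produces rotation L₁/(3EI) + L₂/(3EI) = 4.167/EI.
Compatibility: M_Q·(L₁+L₂)/(3EI) = θ_0, giving M_Q = 159.2 kN·m (hogging).

M_Q = 159.2 kN·m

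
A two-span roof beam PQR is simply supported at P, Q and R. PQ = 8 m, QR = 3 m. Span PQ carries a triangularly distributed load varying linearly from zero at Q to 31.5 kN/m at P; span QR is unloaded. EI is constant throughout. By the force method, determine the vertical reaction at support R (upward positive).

R_R = -28.51 kN

Release continuity at Q by inserting a hinge; the redundant is the internal moment M_Q. The primary structure is two simply-supported spans PQ and QR.
Discontinuity in slope at Q on the released structure — sum the simple-span end rotations:
  span PQ: triangular load, peak 31.5: 7w₀L³/(360EI) = 313.6/EI
  relative rotation θ_0 = (313.6 + 0)/EI = 313.6/EI
A unit hogging moment at Q produces rotation L₁/(3EI) + L₂/(3EI) = 3.667/EI.
Compatibility: M_Q·(L₁+L₂)/(3EI) = θ_0, giving M_Q = 85.53 kN·m (hogging).
Span QR, ΣM about R: R_Q^{QR}·3 = 0 + 85.53, so R_Q^{QR} = 28.51 kN and R_R = 0 − 28.51 = -28.51 kN.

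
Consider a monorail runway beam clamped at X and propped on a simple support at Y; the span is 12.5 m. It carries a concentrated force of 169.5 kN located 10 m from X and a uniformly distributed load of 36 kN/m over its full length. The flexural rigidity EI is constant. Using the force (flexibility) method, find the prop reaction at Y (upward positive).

R_Y = 288.1 kN

Choose R_Y as the redundant. The primary structure is the cantilever fixed at X.
Free-end deflection of the primary structure under the applied loading (downward +):
  point load 169.5 at a = 10: Pa²(3L − a)/(6EI) = 77688/EI
  UDL 36: wL⁴/(8EI) = 109863/EI
  δ_0 = 187551/EI
Flexibility coefficient — unit upward force at Y: δ_{YY} = L³/(3EI) = 651/EI.
Compatibility at Y: δ_0 − R_Y·δ_{YY} = 0, so R_Y = 187551/651 = 288.1 kN.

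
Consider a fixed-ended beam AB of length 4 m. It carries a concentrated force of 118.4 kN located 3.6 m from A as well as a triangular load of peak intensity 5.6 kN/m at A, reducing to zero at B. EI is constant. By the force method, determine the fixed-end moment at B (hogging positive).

Release both end moments; the primary structure is a simply-supported span AB with redundants M_A and M_B.
End rotations of the released simple span under the applied load (×1/EI):
  at A: point load 118.4 at a = 3.6: Pab(L + b)/(6LEI) = 31.26/EI
  at B: point load 118.4 at a = 3.6: Pab(L + a)/(6LEI) = 53.99/EI
  at A: triangular load, peak 5.6: w₀L³/(45EI) = 7.964/EI
  at B: triangular load, peak 5.6: 7w₀L³/(360EI) = 6.969/EI
  θ_A0 = 39.22/EI,  θ_B0 = 60.96/EI
Flexibility coefficients: a unit moment at one end gives L/(3EI) there and L/(6EI) at the far end, so f₁₁ = f₂₂ = 1.333/EI and f₁₂ = f₂₁ = 0.6667/EI.
Compatibility — zero rotation at each built-in end:
  1.333 M_A + 0.6667 M_B = 39.22
  0.6667 M_A + 1.333 M_B = 60.96
Solving the pair gives M_A = 8.742 kN·m and M_B = 41.35 kN·m (hogging).

M_B = 41.35 kN·m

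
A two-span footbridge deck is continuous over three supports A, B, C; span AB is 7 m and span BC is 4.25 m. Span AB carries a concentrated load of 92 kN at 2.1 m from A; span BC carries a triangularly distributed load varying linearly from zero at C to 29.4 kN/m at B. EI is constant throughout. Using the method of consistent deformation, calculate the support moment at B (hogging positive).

Insert a hinge at B; M_B is the redundant, and each span becomes simply supported.
Discontinuity in slope at B on the released structure — sum the simple-span end rotations:
  span AB: point load 92 at a = 2.1: Pab(L + a)/(6LEI) = 205.1/EI
  span BC: triangular load, peak 29.4: w₀L³/(45EI) = 50.15/EI
  relative rotation θ_0 = (205.1 + 50.15)/EI = 255.3/EI
A unit hogging moment at B produces rotation L₁/(3EI) + L₂/(3EI) = 3.75/EI.
Slope continuity at B: θ_0 = M_B·3.75/EI, so M_B = 255.3/3.75 = 68.07 kN·m (hogging).

M_B = 68.07 kN·m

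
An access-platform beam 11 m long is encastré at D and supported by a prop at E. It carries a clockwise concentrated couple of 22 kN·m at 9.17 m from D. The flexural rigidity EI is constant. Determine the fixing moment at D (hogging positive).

Remove the prop at E; the released (primary) structure is a cantilever built in at D.
Free-end deflection of the primary structure under the applied loading (downward +):
  clockwise couple 22 at a = 9.17: M₀a(2L − a)/(2EI) = 1294/EI
Flexibility coefficient — unit upward force at E: δ_{EE} = L³/(3EI) = 443.7/EI.
Compatibility at E: δ_0 − R_E·δ_{EE} = 0, so R_E = 1294/443.7 = 2.917 kN.
Moment equilibrium about D: M_D = Σ(load moments about D) − R_E·L = 22 − 2.917×11 = -10.09 kN·m.

M_D = -10.09 kN·m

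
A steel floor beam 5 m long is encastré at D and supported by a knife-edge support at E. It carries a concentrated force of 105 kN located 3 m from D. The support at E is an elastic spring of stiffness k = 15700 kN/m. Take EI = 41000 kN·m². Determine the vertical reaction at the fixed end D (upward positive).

Release the roller at E. Primary structure: cantilever fixed at D.
Primary-structure tip deflection at E by superposition:
  point load 105 at a = 3: Pa²(3L − a)/(6EI) = 1890/EI
Flexibility coefficient — unit upward force at E: δ_{EE} = L³/(3EI) = 41.67/EI.
With EI = 41000 kN·m²: δ_0 = 0.046098 m and δ_{EE} = 0.001016 m/kN.
Compatibility — the spring shortens by R_E/k under the reaction it provides: δ_0 − R_E·δ_{EE} = R_E/k. With 1/k = 0.000064 m/kN, R_E = δ_0 / (δ_{EE} + 1/k) = 0.046098 / (0.001016 + 0.000064) = 42.68 kN.
Vertical equilibrium: R_D = ΣP − R_E = 105 − 42.68 = 62.32 kN.

R_D = 62.32 kN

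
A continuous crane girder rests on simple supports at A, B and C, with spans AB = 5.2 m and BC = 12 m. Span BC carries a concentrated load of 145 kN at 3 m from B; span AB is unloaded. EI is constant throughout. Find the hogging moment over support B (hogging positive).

M_B = 199.2 kN·m

Insert a hinge at B; M_B is the redundant, and each span becomes simply supported.
Rotations at B on the released spans (each span's end-slope, ×1/EI):
  span BC: point load 145 at a = 3: Pab(L + b)/(6LEI) = 1142/EI
  relative rotation θ_0 = (0 + 1142)/EI = 1142/EI
A unit hogging moment at B produces rotation L₁/(3EI) + L₂/(3EI) = 5.733/EI.
Slope continuity at B: θ_0 = M_B·5.733/EI, so M_B = 1142/5.733 = 199.2 kN·m (hogging).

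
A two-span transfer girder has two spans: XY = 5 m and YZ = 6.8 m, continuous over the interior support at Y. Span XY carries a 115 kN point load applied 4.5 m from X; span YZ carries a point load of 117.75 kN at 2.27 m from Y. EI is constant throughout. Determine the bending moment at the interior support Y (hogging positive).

M_Y = 106.3 kN·m

Release continuity at Y by inserting a hinge; the redundant is the internal moment M_Y. The primary structure is two simply-supported spans XY and YZ.
Discontinuity in slope at Y on the released structure — sum the simple-span end rotations:
  span XY: point load 115 at a = 4.5: Pab(L + a)/(6LEI) = 81.94/EI
  span YZ: point load 117.75 at a = 2.27: Pab(L + b)/(6LEI) = 336.2/EI
  relative rotation θ_0 = (81.94 + 336.2)/EI = 418.2/EI
A unit hogging moment at Y produces rotation L₁/(3EI) + L₂/(3EI) = 3.933/EI.
Compatibility: M_Y·(L₁+L₂)/(3EI) = θ_0, giving M_Y = 106.3 kN·m (hogging).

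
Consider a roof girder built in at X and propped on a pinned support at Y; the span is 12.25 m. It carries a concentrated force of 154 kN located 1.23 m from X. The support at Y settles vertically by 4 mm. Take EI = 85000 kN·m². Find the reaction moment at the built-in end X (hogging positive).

M_X = 168.6 kN·m

Take the reaction at Y as the redundant and release it; the primary structure is a cantilever fixed at X.
Primary-structure tip deflection at Y by superposition:
  point load 154 at a = 1.23: Pa²(3L − a)/(6EI) = 1379/EI
Flexibility coefficient — unit upward force at Y: δ_{YY} = L³/(3EI) = 612.8/EI.
With EI = 85000 kN·m²: δ_0 = 0.016227 m and δ_{YY} = 0.007209 m/kN.
Compatibility — the beam at Y must follow the support down by 0.004 m: δ_0 − R_Y·δ_{YY} = 0.004, so R_Y = (0.016227 − 0.004)/0.007209 = 1.696 kN.
Moment equilibrium about X: M_X = Σ(load moments about X) − R_Y·L = 189.4 − 1.696×12.25 = 168.6 kN·m.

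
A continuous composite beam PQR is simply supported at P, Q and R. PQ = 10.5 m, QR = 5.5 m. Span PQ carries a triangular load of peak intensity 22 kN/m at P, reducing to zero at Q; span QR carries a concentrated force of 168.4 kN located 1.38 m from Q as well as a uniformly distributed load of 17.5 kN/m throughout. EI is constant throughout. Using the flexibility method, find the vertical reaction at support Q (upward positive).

R_Q = 259.3 kN

Insert a hinge at Q; M_Q is the redundant, and each span becomes simply supported.
Rotations at Q on the released spans (each span's end-slope, ×1/EI):
  span PQ: triangular load, peak 22: 7w₀L³/(360EI) = 495.2/EI
  span QR: point load 168.4 at a = 1.38: Pab(L + b)/(6LEI) = 279.1/EI
  span QR: UDL 17.5: wL³/(24EI) = 121.3/EI
  relative rotation θ_0 = (495.2 + 400.4)/EI = 895.6/EI
A unit hogging moment at Q produces rotation L₁/(3EI) + L₂/(3EI) = 5.333/EI.
Compatibility: M_Q·(L₁+L₂)/(3EI) = θ_0, giving M_Q = 167.9 kN·m (hogging).
Span PQ, ΣM about P with M_Q applied at Q: R_Q^{PQ}·10.5 = 404.2 + 167.9, so R_Q^{PQ} = 54.49 kN and R_P = 115.5 − 54.49 = 61.01 kN.
Span QR, ΣM about R: R_Q^{QR}·5.5 = 958.5 + 167.9, so R_Q^{QR} = 204.8 kN and R_R = 264.6 − 204.8 = 59.85 kN.
R_Q = 54.49 + 204.8 = 259.3 kN.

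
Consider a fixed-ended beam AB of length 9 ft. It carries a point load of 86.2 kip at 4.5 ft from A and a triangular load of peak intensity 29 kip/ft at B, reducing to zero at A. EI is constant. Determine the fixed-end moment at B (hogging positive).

Release both end moments; the primary structure is a simply-supported span AB with redundants M_A and M_B.
End rotations of the released simple span under the applied load (×1/EI):
  at A: point load 86.2 at a = 4.5: Pab(L + b)/(6LEI) = 436.4/EI
  at B: point load 86.2 at a = 4.5: Pab(L + a)/(6LEI) = 436.4/EI
  at A: triangular load, peak 29: 7w₀L³/(360EI) = 411.1/EI
  at B: triangular load, peak 29: w₀L³/(45EI) = 469.8/EI
  θ_A0 = 847.5/EI,  θ_B0 = 906.2/EI
Flexibility coefficients: a unit moment at one end gives L/(3EI) there and L/(6EI) at the far end, so f₁₁ = f₂₂ = 3/EI and f₁₂ = f₂₁ = 1.5/EI.
Compatibility — zero rotation at each built-in end:
  3 M_A + 1.5 M_B = 847.5
  1.5 M_A + 3 M_B = 906.2
Solving the pair gives M_A = 175.3 kip·ft and M_B = 214.4 kip·ft (hogging).

M_B = 214.4 kip·ft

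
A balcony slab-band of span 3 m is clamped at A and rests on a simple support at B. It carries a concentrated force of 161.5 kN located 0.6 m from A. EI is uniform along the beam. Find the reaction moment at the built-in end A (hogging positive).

M_A = 69.77 kN·m

Take the reaction at B as the redundant and release it; the primary structure is a cantilever fixed at A.
Downward deflection at the released point B due to the loads:
  point load 161.5 at a = 0.6: Pa²(3L − a)/(6EI) = 81.4/EI
Tip deflection under a unit load at B: L³/(3EI) = 9/EI.
Compatibility at B: δ_0 − R_B·δ_{BB} = 0, so R_B = 81.4/9 = 9.044 kN.
Moment equilibrium about A: M_A = Σ(load moments about A) − R_B·L = 96.9 − 9.044×3 = 69.77 kN·m.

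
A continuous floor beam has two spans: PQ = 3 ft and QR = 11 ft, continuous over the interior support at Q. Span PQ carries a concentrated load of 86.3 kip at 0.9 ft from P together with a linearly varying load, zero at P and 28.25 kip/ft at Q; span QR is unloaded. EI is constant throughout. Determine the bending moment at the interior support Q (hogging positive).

Release continuity at Q by inserting a hinge; the redundant is the internal moment M_Q. The primary structure is two simply-supported spans PQ and QR.
End slopes at the hinge Q, treating each span as simply supported:
  span PQ: point load 86.3 at a = 0.9: Pab(L + a)/(6LEI) = 35.34/EI
  span PQ: triangular load, peak 28.25: w₀L³/(45EI) = 16.95/EI
  relative rotation θ_0 = (52.29 + 0)/EI = 52.29/EI
A unit hogging moment at Q produces rotation L₁/(3EI) + L₂/(3EI) = 4.667/EI.
Slope continuity at Q: θ_0 = M_Q·4.667/EI, so M_Q = 52.29/4.667 = 11.2 kip·ft (hogging).

M_Q = 11.2 kip·ft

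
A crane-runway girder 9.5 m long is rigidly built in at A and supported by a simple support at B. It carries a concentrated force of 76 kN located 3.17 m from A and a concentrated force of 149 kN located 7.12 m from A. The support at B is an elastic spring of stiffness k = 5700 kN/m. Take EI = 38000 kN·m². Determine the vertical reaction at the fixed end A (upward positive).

R_A = 121.9 kN

Release the roller at B. Primary structure: cantilever fixed at A.
Downward deflection at the released point B due to the loads:
  point load 76 at a = 3.17: Pa²(3L − a)/(6EI) = 3224/EI
  point load 149 at a = 7.12: Pa²(3L − a)/(6EI) = 26916/EI
  δ_0 = 30140/EI
Tip deflection under a unit load at B: L³/(3EI) = 285.8/EI.
With EI = 38000 kN·m²: δ_0 = 0.79315 m and δ_{BB} = 0.007521 m/kN.
Compatibility — the spring shortens by R_B/k under the reaction it provides: δ_0 − R_B·δ_{BB} = R_B/k. With 1/k = 0.000175 m/kN, R_B = δ_0 / (δ_{BB} + 1/k) = 0.79315 / (0.007521 + 0.000175) = 103.1 kN.
Vertical equilibrium: R_A = ΣP − R_B = 225 − 103.1 = 121.9 kN.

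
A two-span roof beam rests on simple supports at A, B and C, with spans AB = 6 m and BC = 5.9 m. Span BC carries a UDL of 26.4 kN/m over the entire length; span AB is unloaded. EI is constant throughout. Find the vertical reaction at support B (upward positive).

Insert a hinge at B; M_B is the redundant, and each span becomes simply supported.
End slopes at the hinge B, treating each span as simply supported:
  span BC: UDL 26.4: wL³/(24EI) = 225.9/EI
  relative rotation θ_0 = (0 + 225.9)/EI = 225.9/EI
A unit hogging moment at B produces rotation L₁/(3EI) + L₂/(3EI) = 3.967/EI.
Compatibility: M_B·(L₁+L₂)/(3EI) = θ_0, giving M_B = 56.95 kN·m (hogging).
Span AB, ΣM about A with M_B applied at B: R_B^{AB}·6 = 0 + 56.95, so R_B^{AB} = 9.492 kN and R_A = 0 − 9.492 = -9.492 kN.
Span BC, ΣM about C: R_B^{BC}·5.9 = 459.5 + 56.95, so R_B^{BC} = 87.53 kN and R_C = 155.8 − 87.53 = 68.23 kN.
R_B = 9.492 + 87.53 = 97.03 kN.

R_B = 97.03 kN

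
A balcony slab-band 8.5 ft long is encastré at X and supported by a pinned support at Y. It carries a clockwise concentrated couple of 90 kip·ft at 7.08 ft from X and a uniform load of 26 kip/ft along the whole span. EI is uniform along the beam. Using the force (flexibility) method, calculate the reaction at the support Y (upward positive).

R_Y = 98.31 kip

Release the roller at Y. Primary structure: cantilever fixed at X.
Deflection at Y on the released cantilever, summing each load's contribution:
  clockwise couple 90 at a = 7.08: M₀a(2L − a)/(2EI) = 3161/EI
  UDL 26: wL⁴/(8EI) = 16965/EI
  δ_0 = 20126/EI
Tip deflection under a unit load at Y: L³/(3EI) = 204.7/EI.
The prop prevents deflection at Y: R_Y = δ_0/δ_{YY} = 20126/204.7 = 98.31 kip.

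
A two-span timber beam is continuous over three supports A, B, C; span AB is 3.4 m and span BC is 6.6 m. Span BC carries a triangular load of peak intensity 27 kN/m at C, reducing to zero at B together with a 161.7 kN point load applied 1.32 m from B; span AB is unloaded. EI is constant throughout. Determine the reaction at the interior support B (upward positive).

Insert a hinge at B; M_B is the redundant, and each span becomes simply supported.
Rotations at B on the released spans (each span's end-slope, ×1/EI):
  span BC: triangular load, peak 27: 7w₀L³/(360EI) = 150.9/EI
  span BC: point load 161.7 at a = 1.32: Pab(L + b)/(6LEI) = 338.1/EI
  relative rotation θ_0 = (0 + 489)/EI = 489/EI
A unit hogging moment at B produces rotation L₁/(3EI) + L₂/(3EI) = 3.333/EI.
Compatibility: M_B·(L₁+L₂)/(3EI) = θ_0, giving M_B = 146.7 kN·m (hogging).
Span AB, ΣM about A with M_B applied at B: R_B^{AB}·3.4 = 0 + 146.7, so R_B^{AB} = 43.15 kN and R_A = 0 − 43.15 = -43.15 kN.
Span BC, ΣM about C: R_B^{BC}·6.6 = 1050 + 146.7, so R_B^{BC} = 181.3 kN and R_C = 250.8 − 181.3 = 69.51 kN.
R_B = 43.15 + 181.3 = 224.4 kN.

R_B = 224.4 kN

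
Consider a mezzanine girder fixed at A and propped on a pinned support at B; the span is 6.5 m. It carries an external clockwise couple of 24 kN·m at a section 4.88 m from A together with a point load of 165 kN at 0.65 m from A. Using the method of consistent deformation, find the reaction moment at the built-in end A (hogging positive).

M_A = 81.93 kN·m

Release the roller at B. Primary structure: cantilever fixed at A.
Downward deflection at the released point B due to the loads:
  clockwise couple 24 at a = 4.88: M₀a(2L − a)/(2EI) = 475.5/EI
  point load 165 at a = 0.65: Pa²(3L − a)/(6EI) = 219/EI
  δ_0 = 694.5/EI
Flexibility coefficient — unit upward force at B: δ_{BB} = L³/(3EI) = 91.54/EI.
The prop prevents deflection at B: R_B = δ_0/δ_{BB} = 694.5/91.54 = 7.587 kN.
Moment equilibrium about A: M_A = Σ(load moments about A) − R_B·L = 131.2 − 7.587×6.5 = 81.93 kN·m.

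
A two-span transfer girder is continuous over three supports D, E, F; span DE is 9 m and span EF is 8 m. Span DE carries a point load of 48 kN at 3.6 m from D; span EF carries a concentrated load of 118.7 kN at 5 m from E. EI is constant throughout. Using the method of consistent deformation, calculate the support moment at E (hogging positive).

Release continuity at E by inserting a hinge; the redundant is the internal moment M_E. The primary structure is two simply-supported spans DE and EF.
Rotations at E on the released spans (each span's end-slope, ×1/EI):
  span DE: point load 48 at a = 3.6: Pab(L + a)/(6LEI) = 217.7/EI
  span EF: point load 118.7 at a = 5: Pab(L + b)/(6LEI) = 408/EI
  relative rotation θ_0 = (217.7 + 408)/EI = 625.8/EI
A unit hogging moment at E produces rotation L₁/(3EI) + L₂/(3EI) = 5.667/EI.
Slope continuity at E: θ_0 = M_E·5.667/EI, so M_E = 625.8/5.667 = 110.4 kN·m (hogging).

M_E = 110.4 kN·m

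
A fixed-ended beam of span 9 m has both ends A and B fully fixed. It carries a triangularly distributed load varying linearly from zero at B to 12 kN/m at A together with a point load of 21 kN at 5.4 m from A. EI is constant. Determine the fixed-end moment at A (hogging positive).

M_A = 66.74 kN·m

Take the two fixed-end moments M_A, M_B as redundants; the released structure is the simple span AB.
End rotations of the released simple span under the applied load (×1/EI):
  at A: triangular load, peak 12: w₀L³/(45EI) = 194.4/EI
  at B: triangular load, peak 12: 7w₀L³/(360EI) = 170.1/EI
  at A: point load 21 at a = 5.4: Pab(L + b)/(6LEI) = 95.26/EI
  at B: point load 21 at a = 5.4: Pab(L + a)/(6LEI) = 108.9/EI
  θ_A0 = 289.7/EI,  θ_B0 = 279/EI
Flexibility coefficients: a unit moment at one end gives L/(3EI) there and L/(6EI) at the far end, so f₁₁ = f₂₂ = 3/EI and f₁₂ = f₂₁ = 1.5/EI.
Compatibility — zero rotation at each built-in end:
  3 M_A + 1.5 M_B = 289.7
  1.5 M_A + 3 M_B = 279
Solving the pair gives M_A = 66.74 kN·m and M_B = 59.62 kN·m (hogging).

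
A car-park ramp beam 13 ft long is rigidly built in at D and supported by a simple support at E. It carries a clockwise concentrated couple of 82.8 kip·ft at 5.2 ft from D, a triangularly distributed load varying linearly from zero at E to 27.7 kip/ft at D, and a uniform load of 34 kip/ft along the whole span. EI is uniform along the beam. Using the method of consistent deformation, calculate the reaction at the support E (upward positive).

R_E = 207.9 kip

Remove the prop at E; the released (primary) structure is a cantilever built in at D.
Downward deflection at the released point E due to the loads:
  clockwise couple 82.8 at a = 5.2: M₀a(2L − a)/(2EI) = 4478/EI
  triangular load, peak 27.7 at the fixed end: w₀L⁴/(30EI) = 26371/EI
  UDL 34: wL⁴/(8EI) = 121384/EI
  δ_0 = 152233/EI
Flexibility coefficient — unit upward force at E: δ_{EE} = L³/(3EI) = 732.3/EI.
Compatibility at E: δ_0 − R_E·δ_{EE} = 0, so R_E = 152233/732.3 = 207.9 kip.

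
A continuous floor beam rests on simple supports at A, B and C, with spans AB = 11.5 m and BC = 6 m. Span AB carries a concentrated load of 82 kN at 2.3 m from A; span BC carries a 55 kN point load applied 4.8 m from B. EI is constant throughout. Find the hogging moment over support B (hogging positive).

M_B = 70.35 kN·m

Take M_B as the redundant. Released structure: two simple spans AB and BC with a hinge at B.
Discontinuity in slope at B on the released structure — sum the simple-span end rotations:
  span AB: point load 82 at a = 2.3: Pab(L + a)/(6LEI) = 347/EI
  span BC: point load 55 at a = 4.8: Pab(L + b)/(6LEI) = 63.36/EI
  relative rotation θ_0 = (347 + 63.36)/EI = 410.4/EI
A unit hogging moment at B produces rotation L₁/(3EI) + L₂/(3EI) = 5.833/EI.
Slope continuity at B: θ_0 = M_B·5.833/EI, so M_B = 410.4/5.833 = 70.35 kN·m (hogging).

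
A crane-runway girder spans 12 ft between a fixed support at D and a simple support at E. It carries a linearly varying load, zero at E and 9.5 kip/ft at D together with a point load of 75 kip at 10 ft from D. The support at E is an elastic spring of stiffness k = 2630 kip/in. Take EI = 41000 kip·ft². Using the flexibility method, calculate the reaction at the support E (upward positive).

R_E = 67.67 kip

Take the reaction at E as the redundant and release it; the primary structure is a cantilever fixed at D.
Deflection at E on the released cantilever, summing each load's contribution:
  triangular load, peak 9.5 at the fixed end: w₀L⁴/(30EI) = 6566/EI
  point load 75 at a = 10: Pa²(3L − a)/(6EI) = 32500/EI
  δ_0 = 39066/EI
Tip deflection under a unit load at E: L³/(3EI) = 576/EI.
With EI = 41000 kip·ft²: δ_0 = 0.95284 ft and δ_{EE} = 0.014049 ft/kip.
Compatibility — the spring shortens by R_E/k under the reaction it provides: δ_0 − R_E·δ_{EE} = R_E/k. With 1/k = 1/(2630×12) ft/kip = 0.000032 ft/kip, R_E = δ_0 / (δ_{EE} + 1/k) = 0.95284 / (0.014049 + 0.000032) = 67.67 kip.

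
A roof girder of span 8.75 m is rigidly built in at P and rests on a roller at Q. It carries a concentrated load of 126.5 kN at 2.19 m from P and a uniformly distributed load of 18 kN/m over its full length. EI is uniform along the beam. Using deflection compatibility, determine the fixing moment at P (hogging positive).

Release the roller at Q. Primary structure: cantilever fixed at P.
Deflection at Q on the released cantilever, summing each load's contribution:
  point load 126.5 at a = 2.19: Pa²(3L − a)/(6EI) = 2433/EI
  UDL 18: wL⁴/(8EI) = 13189/EI
  δ_0 = 15622/EI
Flexibility coefficient — unit upward force at Q: δ_{QQ} = L³/(3EI) = 223.3/EI.
The prop prevents deflection at Q: R_Q = δ_0/δ_{QQ} = 15622/223.3 = 69.96 kN.
Moment equilibrium about P: M_P = Σ(load moments about P) − R_Q·L = 966.1 − 69.96×8.75 = 354 kN·m.

M_P = 354 kN·m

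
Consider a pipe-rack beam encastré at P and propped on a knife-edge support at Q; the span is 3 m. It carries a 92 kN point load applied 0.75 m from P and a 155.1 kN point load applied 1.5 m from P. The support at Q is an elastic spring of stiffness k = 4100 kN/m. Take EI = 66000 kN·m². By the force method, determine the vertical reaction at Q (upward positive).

Choose R_Q as the redundant. The primary structure is the cantilever fixed at P.
Deflection at Q on the released cantilever, summing each load's contribution:
  point load 92 at a = 0.75: Pa²(3L − a)/(6EI) = 71.16/EI
  point load 155.1 at a = 1.5: Pa²(3L − a)/(6EI) = 436.2/EI
  δ_0 = 507.4/EI
Flexibility coefficient — unit upward force at Q: δ_{QQ} = L³/(3EI) = 9/EI.
With EI = 66000 kN·m²: δ_0 = 0.007687 m and δ_{QQ} = 0.000136 m/kN.
Compatibility — the spring shortens by R_Q/k under the reaction it provides: δ_0 − R_Q·δ_{QQ} = R_Q/k. With 1/k = 0.000244 m/kN, R_Q = δ_0 / (δ_{QQ} + 1/k) = 0.007687 / (0.000136 + 0.000244) = 20.22 kN.

R_Q = 20.22 kN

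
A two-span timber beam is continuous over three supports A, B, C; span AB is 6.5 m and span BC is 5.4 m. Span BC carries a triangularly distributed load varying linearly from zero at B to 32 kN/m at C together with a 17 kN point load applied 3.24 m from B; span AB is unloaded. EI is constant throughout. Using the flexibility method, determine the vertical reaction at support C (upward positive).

Release continuity at B by inserting a hinge; the redundant is the internal moment M_B. The primary structure is two simply-supported spans AB and BC.
End slopes at the hinge B, treating each span as simply supported:
  span BC: triangular load, peak 32: 7w₀L³/(360EI) = 97.98/EI
  span BC: point load 17 at a = 3.24: Pab(L + b)/(6LEI) = 27.76/EI
  relative rotation θ_0 = (0 + 125.7)/EI = 125.7/EI
A unit hogging moment at B produces rotation L₁/(3EI) + L₂/(3EI) = 3.967/EI.
Compatibility: M_B·(L₁+L₂)/(3EI) = θ_0, giving M_B = 31.7 kN·m (hogging).
Span BC, ΣM about C: R_B^{BC}·5.4 = 192.2 + 31.7, so R_B^{BC} = 41.47 kN and R_C = 103.4 − 41.47 = 61.93 kN.

R_C = 61.93 kN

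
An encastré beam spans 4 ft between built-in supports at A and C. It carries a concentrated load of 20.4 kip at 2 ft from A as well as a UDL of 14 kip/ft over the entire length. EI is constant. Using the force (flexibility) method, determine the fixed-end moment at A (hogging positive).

M_A = 28.87 kip·ft

Release both end moments; the primary structure is a simply-supported span AC with redundants M_A and M_C.
Simple-span end rotations at A and C under the given loads:
  at A: point load 20.4 at a = 2: Pab(L + b)/(6LEI) = 20.4/EI
  at C: point load 20.4 at a = 2: Pab(L + a)/(6LEI) = 20.4/EI
  at A: UDL 14: wL³/(24EI) = 37.33/EI
  at C: UDL 14: wL³/(24EI) = 37.33/EI
  θ_A0 = 57.73/EI,  θ_C0 = 57.73/EI
Flexibility coefficients: a unit moment at one end gives L/(3EI) there and L/(6EI) at the far end, so f₁₁ = f₂₂ = 1.333/EI and f₁₂ = f₂₁ = 0.6667/EI.
Compatibility — zero rotation at each built-in end:
  1.333 M_A + 0.6667 M_C = 57.73
  0.6667 M_A + 1.333 M_C = 57.73
Solving the pair gives M_A = 28.87 kip·ft and M_C = 28.87 kip·ft (hogging).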